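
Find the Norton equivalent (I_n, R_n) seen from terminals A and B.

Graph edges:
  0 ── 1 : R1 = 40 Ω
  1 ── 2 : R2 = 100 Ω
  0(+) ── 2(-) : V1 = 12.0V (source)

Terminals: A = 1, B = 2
Find the Thévenin equivalent first; then I_n = V_th/R_th and R_n = R_th.
Step 1 — V_th is the open-circuit voltage V_A - V_B (nothing connected across the terminals).
Nodal analysis, taking node 2 as the 0 V reference.
Source V1 fixes V_0 = 12 V.
KCL at each unknown node (sum of currents leaving = 0; resistances in Ω):
  Node 1: (V_1 - 12)/40 + (V_1 - 0)/100 = 0
Collecting terms: 0.035 × V_1 = 0.3  =>  V_1 = 8.571 V
V_th = V_1 - V_2 = 8.571 - 0 = 8.571 V
Step 2 — R_th: zero the source — replace V1 by a short circuit (node 2 merges into node 0) — and find the resistance seen between A (node 1) and B (node 0).
Reduce the network between node 1 (A) and node 0 (B) by series/parallel combination:
  Rp1 = R1 ‖ R2 (parallel, both between nodes 0 and 1) = 1/(1/40 + 1/100) = 28.57 Ω
R_th = 28.57 Ω
I_n = V_th/R_th = 8.571/28.57 = 0.3 A, and R_n = R_th = 28.57 Ω

Final answer: I_n = 0.3 A, R_n = 28.57 Ω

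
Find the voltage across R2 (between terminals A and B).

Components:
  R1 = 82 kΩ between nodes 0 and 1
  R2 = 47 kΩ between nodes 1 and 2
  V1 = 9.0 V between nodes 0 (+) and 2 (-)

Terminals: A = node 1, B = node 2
R1 and R2 are in series across V1 (node 0 → node 1 → node 2), and the output A–B is taken across R2, so this is a voltage divider.
Series current: I = V1/(R1 + R2) = 9/(82000 + 47000) = 9/129000 = 0.00006977 A
V_R2 = I × R2 = V1 × R2/(R1 + R2) = 9 × 47000/129000 = 3.279 V

Final answer: 3.279 V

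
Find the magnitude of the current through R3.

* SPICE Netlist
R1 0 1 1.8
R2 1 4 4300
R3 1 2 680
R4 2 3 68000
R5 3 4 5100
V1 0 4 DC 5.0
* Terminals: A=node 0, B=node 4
Nodal analysis, taking node 4 as the 0 V reference.
Source V1 fixes V_0 = 5 V.
KCL at each unknown node (sum of currents leaving = 0; resistances in Ω):
  Node 1: (V_1 - 5)/1.8 + (V_1 - 0)/4300 + (V_1 - V_2)/680 = 0
  Node 2: (V_2 - V_1)/680 + (V_2 - V_3)/68000 = 0
  Node 3: (V_3 - V_2)/68000 + (V_3 - 0)/5100 = 0
Collecting terms (coefficients in siemens):
  0.5573·V_1 - 0.001471·V_2 = 2.778
  0.001485·V_2 - 0.001471·V_1 - 0.00001471·V_3 = 0
  0.0002108·V_3 - 0.00001471·V_2 = 0
Solving these 3 simultaneous equations (Gaussian elimination) gives:
  V_1 = 4.998 V, V_2 = 4.952 V, V_3 = 0.3455 V
I_R3 = (V_1 - V_2)/R3 = (4.998 - 4.952)/680 = 0.00006774 A
|I_R3| = 0.00006774 A

Final answer: |I_R3| = 6.774e-05 A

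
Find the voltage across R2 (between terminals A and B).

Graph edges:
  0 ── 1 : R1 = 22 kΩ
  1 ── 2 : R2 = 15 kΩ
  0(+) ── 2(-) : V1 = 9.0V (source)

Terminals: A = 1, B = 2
R1 and R2 are in series across V1 (node 0 → node 1 → node 2), and the output A–B is taken across R2, so this is a voltage divider.
Series current: I = V1/(R1 + R2) = 9/(22000 + 15000) = 9/37000 = 0.0002432 A
V_R2 = I × R2 = V1 × R2/(R1 + R2) = 9 × 15000/37000 = 3.649 V

Final answer: 3.649 V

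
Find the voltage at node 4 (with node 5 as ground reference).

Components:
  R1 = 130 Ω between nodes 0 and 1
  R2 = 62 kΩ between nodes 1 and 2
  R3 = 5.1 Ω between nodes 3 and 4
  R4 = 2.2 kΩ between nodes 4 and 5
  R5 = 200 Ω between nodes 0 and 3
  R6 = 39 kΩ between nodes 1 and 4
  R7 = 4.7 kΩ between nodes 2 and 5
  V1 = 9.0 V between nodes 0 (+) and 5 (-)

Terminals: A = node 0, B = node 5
Nodal analysis, taking node 5 as the 0 V reference.
Source V1 fixes V_0 = 9 V.
KCL at each unknown node (sum of currents leaving = 0; resistances in Ω):
  Node 1: (V_1 - 9)/130 + (V_1 - V_2)/62000 + (V_1 - V_4)/39000 = 0
  Node 2: (V_2 - V_1)/62000 + (V_2 - 0)/4700 = 0
  Node 3: (V_3 - V_4)/5.1 + (V_3 - 9)/200 = 0
  Node 4: (V_4 - V_3)/5.1 + (V_4 - 0)/2200 + (V_4 - V_1)/39000 = 0
Collecting terms (coefficients in siemens):
  0.007734·V_1 - 0.00001613·V_2 - 0.00002564·V_4 = 0.06923
  0.0002289·V_2 - 0.00001613·V_1 = 0
  0.2011·V_3 - 0.1961·V_4 = 0.045
  0.1966·V_4 - 0.00002564·V_1 - 0.1961·V_3 = 0
Solving these 4 simultaneous equations (Gaussian elimination) gives:
  V_1 = 8.98 V, V_2 = 0.6328 V, V_3 = 8.255 V, V_4 = 8.236 V
The requested potential is V_4 = 8.236 V.

Final answer: V_4 = 8.236 V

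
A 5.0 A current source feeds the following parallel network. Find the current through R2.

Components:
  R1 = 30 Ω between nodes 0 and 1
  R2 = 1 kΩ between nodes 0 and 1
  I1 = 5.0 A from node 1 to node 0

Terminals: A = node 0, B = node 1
All resistors sit directly between nodes 0 and 1, so they are in parallel and share one voltage V; the full source current 5 A splits among them.
1/R_par = 1/30 + 1/1000 = 0.03433 S  =>  R_par = 29.13 Ω
V = I × R_par = 5 × 29.13 = 145.6 V
I_R2 = V/R2 = 145.6/1000 = 0.1456 A

Final answer: 0.1456 A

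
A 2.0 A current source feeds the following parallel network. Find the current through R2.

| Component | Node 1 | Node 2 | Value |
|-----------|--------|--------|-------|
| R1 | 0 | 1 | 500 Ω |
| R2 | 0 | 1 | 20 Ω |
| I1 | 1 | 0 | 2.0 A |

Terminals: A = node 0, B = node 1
All resistors sit directly between nodes 0 and 1, so they are in parallel and share one voltage V; the full source current 2 A splits among them.
1/R_par = 1/500 + 1/20 = 0.052 S  =>  R_par = 19.23 Ω
V = I × R_par = 2 × 19.23 = 38.46 V
I_R2 = V/R2 = 38.46/20 = 1.923 A

Final answer: 1.923 A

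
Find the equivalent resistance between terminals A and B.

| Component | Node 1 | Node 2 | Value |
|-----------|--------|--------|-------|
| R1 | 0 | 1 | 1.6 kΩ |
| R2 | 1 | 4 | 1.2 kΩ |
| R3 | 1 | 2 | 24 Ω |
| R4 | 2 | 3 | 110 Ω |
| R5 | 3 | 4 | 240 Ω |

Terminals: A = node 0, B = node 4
Reduce the network between node 0 (A) and node 4 (B) by series/parallel combination:
  Rs1 = R3 + R4 (series, joined only at node 2) = 24 + 110 = 134 Ω
  Rs2 = R5 + Rs1 (series, joined only at node 3) = 240 + 134 = 374 Ω
  Rp1 = R2 ‖ Rs2 (parallel, both between nodes 1 and 4) = 1/(1/1200 + 1/374) = 285.1 Ω
  Rs3 = R1 + Rp1 (series, joined only at node 1) = 1600 + 285.1 = 1885 Ω
R_eq = 1.885 kΩ

Final answer: 1.885 kΩ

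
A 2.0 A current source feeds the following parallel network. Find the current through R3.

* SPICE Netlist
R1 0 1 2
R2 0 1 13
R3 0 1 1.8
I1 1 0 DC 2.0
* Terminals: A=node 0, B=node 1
All resistors sit directly between nodes 0 and 1, so they are in parallel and share one voltage V; the full source current 2 A splits among them.
1/R_par = 1/2 + 1/13 + 1/1.8 = 1.132 S  =>  R_par = 0.883 Ω
V = I × R_par = 2 × 0.883 = 1.766 V
I_R3 = V/R3 = 1.766/1.8 = 0.9811 A

Final answer: 0.9811 A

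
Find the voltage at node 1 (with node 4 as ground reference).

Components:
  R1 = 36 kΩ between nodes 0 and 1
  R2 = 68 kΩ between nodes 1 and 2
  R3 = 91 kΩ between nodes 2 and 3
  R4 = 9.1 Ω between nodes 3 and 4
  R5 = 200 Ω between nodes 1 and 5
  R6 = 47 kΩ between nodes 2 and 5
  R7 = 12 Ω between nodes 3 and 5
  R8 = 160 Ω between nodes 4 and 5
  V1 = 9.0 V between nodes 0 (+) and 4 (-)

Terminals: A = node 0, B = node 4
Nodal analysis, taking node 4 as the 0 V reference.
Source V1 fixes V_0 = 9 V.
KCL at each unknown node (sum of currents leaving = 0; resistances in Ω):
  Node 1: (V_1 - 9)/36000 + (V_1 - V_2)/68000 + (V_1 - V_5)/200 = 0
  Node 2: (V_2 - V_1)/68000 + (V_2 - V_3)/91000 + (V_2 - V_5)/47000 = 0
  Node 3: (V_3 - V_2)/91000 + (V_3 - 0)/9.1 + (V_3 - V_5)/12 = 0
  Node 5: (V_5 - V_1)/200 + (V_5 - V_2)/47000 + (V_5 - V_3)/12 + (V_5 - 0)/160 = 0
Collecting terms (coefficients in siemens):
  0.005042·V_1 - 0.00001471·V_2 - 0.005·V_5 = 0.00025
  0.00004697·V_2 - 0.00001471·V_1 - 0.00001099·V_3 - 0.00002128·V_5 = 0
  0.1932·V_3 - 0.00001099·V_2 - 0.08333·V_5 = 0
  0.0946·V_5 - 0.005·V_1 - 0.00002128·V_2 - 0.08333·V_3 = 0
Solving these 4 simultaneous equations (Gaussian elimination) gives:
  V_1 = 0.05423 V, V_2 = 0.01954 V, V_3 = 0.001998 V, V_5 = 0.00463 V
The requested potential is V_1 = 0.05423 V.

Final answer: V_1 = 0.05423 V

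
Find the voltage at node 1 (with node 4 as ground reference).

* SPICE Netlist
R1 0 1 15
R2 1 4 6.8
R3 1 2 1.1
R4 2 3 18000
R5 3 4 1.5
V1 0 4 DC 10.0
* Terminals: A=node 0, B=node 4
Nodal analysis, taking node 4 as the 0 V reference.
Source V1 fixes V_0 = 10 V.
KCL at each unknown node (sum of currents leaving = 0; resistances in Ω):
  Node 1: (V_1 - 10)/15 + (V_1 - 0)/6.8 + (V_1 - V_2)/1.1 = 0
  Node 2: (V_2 - V_1)/1.1 + (V_2 - V_3)/18000 = 0
  Node 3: (V_3 - V_2)/18000 + (V_3 - 0)/1.5 = 0
Collecting terms (coefficients in siemens):
  1.123·V_1 - 0.9091·V_2 = 0.6667
  0.9091·V_2 - 0.9091·V_1 - 0.00005556·V_3 = 0
  0.6667·V_3 - 0.00005556·V_2 = 0
Solving these 3 simultaneous equations (Gaussian elimination) gives:
  V_1 = 3.118 V, V_2 = 3.118 V, V_3 = 0.0002598 V
The requested potential is V_1 = 3.118 V.

Final answer: V_1 = 3.118 V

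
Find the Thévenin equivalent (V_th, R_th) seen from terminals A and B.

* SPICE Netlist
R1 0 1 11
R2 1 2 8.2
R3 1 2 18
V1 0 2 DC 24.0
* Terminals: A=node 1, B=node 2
Step 1 — V_th is the open-circuit voltage V_A - V_B (nothing connected across the terminals).
Nodal analysis, taking node 2 as the 0 V reference.
Source V1 fixes V_0 = 24 V.
KCL at each unknown node (sum of currents leaving = 0; resistances in Ω):
  Node 1: (V_1 - 24)/11 + (V_1 - 0)/8.2 + (V_1 - 0)/18 = 0
Collecting terms: 0.2684 × V_1 = 2.182  =>  V_1 = 8.128 V
V_th = V_1 - V_2 = 8.128 - 0 = 8.128 V
Step 2 — R_th: zero the source — replace V1 by a short circuit (node 2 merges into node 0) — and find the resistance seen between A (node 1) and B (node 0).
Reduce the network between node 1 (A) and node 0 (B) by series/parallel combination:
  Rp1 = R1 ‖ R2 ‖ R3 (parallel, all between nodes 0 and 1) = 1/(1/11 + 1/8.2 + 1/18) = 3.726 Ω
R_th = 3.726 Ω

Final answer: V_th = 8.128 V, R_th = 3.726 Ω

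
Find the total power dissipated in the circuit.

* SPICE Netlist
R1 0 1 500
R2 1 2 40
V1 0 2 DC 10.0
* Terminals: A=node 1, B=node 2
Nodal analysis, taking node 2 as the 0 V reference.
Source V1 fixes V_0 = 10 V.
KCL at each unknown node (sum of currents leaving = 0; resistances in Ω):
  Node 1: (V_1 - 10)/500 + (V_1 - 0)/40 = 0
Collecting terms: 0.027 × V_1 = 0.02  =>  V_1 = 0.7407 V
Power in each resistor, P = (ΔV)²/R:
  P_R1 = (10 - 0.7407)²/500 = 0.1715 W
  P_R2 = (0.7407 - 0)²/40 = 0.01372 W
P_total = P_R1 + P_R2 = 0.1852 W

Final answer: 0.1852 W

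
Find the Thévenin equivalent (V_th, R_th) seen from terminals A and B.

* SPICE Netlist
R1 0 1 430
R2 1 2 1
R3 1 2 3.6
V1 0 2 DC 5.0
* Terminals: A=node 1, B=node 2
Step 1 — V_th is the open-circuit voltage V_A - V_B (nothing connected across the terminals).
Nodal analysis, taking node 2 as the 0 V reference.
Source V1 fixes V_0 = 5 V.
KCL at each unknown node (sum of currents leaving = 0; resistances in Ω):
  Node 1: (V_1 - 5)/430 + (V_1 - 0)/1 + (V_1 - 0)/3.6 = 0
Collecting terms: 1.28 × V_1 = 0.01163  =>  V_1 = 0.009084 V
V_th = V_1 - V_2 = 0.009084 - 0 = 0.009084 V
Step 2 — R_th: zero the source — replace V1 by a short circuit (node 2 merges into node 0) — and find the resistance seen between A (node 1) and B (node 0).
Reduce the network between node 1 (A) and node 0 (B) by series/parallel combination:
  Rp1 = R1 ‖ R2 ‖ R3 (parallel, all between nodes 0 and 1) = 1/(1/430 + 1/1 + 1/3.6) = 0.7812 Ω
R_th = 0.7812 Ω

Final answer: V_th = 0.009084 V, R_th = 0.7812 Ω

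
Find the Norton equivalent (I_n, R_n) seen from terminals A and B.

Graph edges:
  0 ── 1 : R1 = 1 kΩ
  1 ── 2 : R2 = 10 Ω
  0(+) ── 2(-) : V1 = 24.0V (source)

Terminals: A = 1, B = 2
Find the Thévenin equivalent first; then I_n = V_th/R_th and R_n = R_th.
Step 1 — V_th is the open-circuit voltage V_A - V_B (nothing connected across the terminals).
Nodal analysis, taking node 2 as the 0 V reference.
Source V1 fixes V_0 = 24 V.
KCL at each unknown node (sum of currents leaving = 0; resistances in Ω):
  Node 1: (V_1 - 24)/1000 + (V_1 - 0)/10 = 0
Collecting terms: 0.101 × V_1 = 0.024  =>  V_1 = 0.2376 V
V_th = V_1 - V_2 = 0.2376 - 0 = 0.2376 V
Step 2 — R_th: zero the source — replace V1 by a short circuit (node 2 merges into node 0) — and find the resistance seen between A (node 1) and B (node 0).
Reduce the network between node 1 (A) and node 0 (B) by series/parallel combination:
  Rp1 = R1 ‖ R2 (parallel, both between nodes 0 and 1) = 1/(1/1000 + 1/10) = 9.901 Ω
R_th = 9.901 Ω
I_n = V_th/R_th = 0.2376/9.901 = 0.024 A, and R_n = R_th = 9.901 Ω

Final answer: I_n = 0.024 A, R_n = 9.901 Ω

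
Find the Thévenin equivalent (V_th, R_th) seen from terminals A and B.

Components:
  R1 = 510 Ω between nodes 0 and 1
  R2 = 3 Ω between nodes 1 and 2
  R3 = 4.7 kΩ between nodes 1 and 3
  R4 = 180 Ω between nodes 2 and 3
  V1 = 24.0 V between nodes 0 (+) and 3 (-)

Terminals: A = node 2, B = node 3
Step 1 — V_th is the open-circuit voltage V_A - V_B (nothing connected across the terminals).
Nodal analysis, taking node 3 as the 0 V reference.
Source V1 fixes V_0 = 24 V.
KCL at each unknown node (sum of currents leaving = 0; resistances in Ω):
  Node 1: (V_1 - 24)/510 + (V_1 - V_2)/3 + (V_1 - 0)/4700 = 0
  Node 2: (V_2 - V_1)/3 + (V_2 - 0)/180 = 0
Collecting terms (coefficients in siemens):
  0.3355·V_1 - 0.3333·V_2 = 0.04706
  0.3389·V_2 - 0.3333·V_1 = 0
Determinant D = (0.3355)(0.3389) - (-0.3333)(-0.3333) = 0.002588
V_1 = [(0.04706)(0.3389) - (-0.3333)(0)]/D = 6.161 V
V_2 = [(0.3355)(0) - (0.04706)(-0.3333)]/D = 6.06 V
V_th = V_2 - V_3 = 6.06 - 0 = 6.06 V
Step 2 — R_th: zero the source — replace V1 by a short circuit (node 3 merges into node 0) — and find the resistance seen between A (node 2) and B (node 0).
Reduce the network between node 2 (A) and node 0 (B) by series/parallel combination:
  Rp1 = R1 ‖ R3 (parallel, both between nodes 0 and 1) = 1/(1/510 + 1/4700) = 460.1 Ω
  Rs1 = R2 + Rp1 (series, joined only at node 1) = 3 + 460.1 = 463.1 Ω
  Rp2 = R4 ‖ Rs1 (parallel, both between nodes 0 and 2) = 1/(1/180 + 1/463.1) = 129.6 Ω
R_th = 129.6 Ω

Final answer: V_th = 6.06 V, R_th = 129.6 Ω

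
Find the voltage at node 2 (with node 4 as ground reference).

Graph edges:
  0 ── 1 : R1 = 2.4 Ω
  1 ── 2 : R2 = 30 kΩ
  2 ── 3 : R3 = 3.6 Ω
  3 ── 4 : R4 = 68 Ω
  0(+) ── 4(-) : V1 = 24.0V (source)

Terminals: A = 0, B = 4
Nodal analysis, taking node 4 as the 0 V reference.
Source V1 fixes V_0 = 24 V.
KCL at each unknown node (sum of currents leaving = 0; resistances in Ω):
  Node 1: (V_1 - 24)/2.4 + (V_1 - V_2)/30000 = 0
  Node 2: (V_2 - V_1)/30000 + (V_2 - V_3)/3.6 = 0
  Node 3: (V_3 - V_2)/3.6 + (V_3 - 0)/68 = 0
Collecting terms (coefficients in siemens):
  0.4167·V_1 - 0.00003333·V_2 = 10
  0.2778·V_2 - 0.00003333·V_1 - 0.2778·V_3 = 0
  0.2925·V_3 - 0.2778·V_2 = 0
Solving these 3 simultaneous equations (Gaussian elimination) gives:
  V_1 = 24 V, V_2 = 0.05714 V, V_3 = 0.05427 V
The requested potential is V_2 = 0.05714 V.

Final answer: V_2 = 0.05714 V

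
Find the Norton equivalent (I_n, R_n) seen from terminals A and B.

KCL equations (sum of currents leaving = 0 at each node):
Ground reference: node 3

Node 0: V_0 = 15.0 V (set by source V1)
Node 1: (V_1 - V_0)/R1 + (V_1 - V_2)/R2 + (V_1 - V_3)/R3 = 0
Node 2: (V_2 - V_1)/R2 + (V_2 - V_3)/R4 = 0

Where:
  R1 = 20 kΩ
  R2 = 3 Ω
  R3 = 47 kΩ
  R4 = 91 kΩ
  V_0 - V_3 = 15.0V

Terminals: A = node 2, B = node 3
Find the Thévenin equivalent first; then I_n = V_th/R_th and R_n = R_th.
Step 1 — V_th is the open-circuit voltage V_A - V_B (nothing connected across the terminals).
Nodal analysis, taking node 3 as the 0 V reference.
Source V1 fixes V_0 = 15 V.
KCL at each unknown node (sum of currents leaving = 0; resistances in Ω):
  Node 1: (V_1 - 15)/20000 + (V_1 - V_2)/3 + (V_1 - 0)/47000 = 0
  Node 2: (V_2 - V_1)/3 + (V_2 - 0)/91000 = 0
Collecting terms (coefficients in siemens):
  0.3334·V_1 - 0.3333·V_2 = 0.00075
  0.3333·V_2 - 0.3333·V_1 = 0
Determinant D = (0.3334)(0.3333) - (-0.3333)(-0.3333) = 0.00002742
V_1 = [(0.00075)(0.3333) - (-0.3333)(0)]/D = 9.117 V
V_2 = [(0.3334)(0) - (0.00075)(-0.3333)]/D = 9.117 V
V_th = V_2 - V_3 = 9.117 - 0 = 9.117 V
Step 2 — R_th: zero the source — replace V1 by a short circuit (node 3 merges into node 0) — and find the resistance seen between A (node 2) and B (node 0).
Reduce the network between node 2 (A) and node 0 (B) by series/parallel combination:
  Rp1 = R1 ‖ R3 (parallel, both between nodes 0 and 1) = 1/(1/20000 + 1/47000) = 14030 Ω
  Rs1 = R2 + Rp1 (series, joined only at node 1) = 3 + 14030 = 14030 Ω
  Rp2 = R4 ‖ Rs1 (parallel, both between nodes 0 and 2) = 1/(1/91000 + 1/14030) = 12160 Ω
R_th = 12.16 kΩ
I_n = V_th/R_th = 9.117/12160 = 0.0007498 A, and R_n = R_th = 12.16 kΩ

Final answer: I_n = 0.0007498 A, R_n = 12.16 kΩ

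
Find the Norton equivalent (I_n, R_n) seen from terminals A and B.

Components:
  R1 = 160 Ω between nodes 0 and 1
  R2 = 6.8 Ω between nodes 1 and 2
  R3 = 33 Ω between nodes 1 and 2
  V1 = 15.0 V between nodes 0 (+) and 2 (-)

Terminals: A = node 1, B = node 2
Find the Thévenin equivalent first; then I_n = V_th/R_th and R_n = R_th.
Step 1 — V_th is the open-circuit voltage V_A - V_B (nothing connected across the terminals).
Nodal analysis, taking node 2 as the 0 V reference.
Source V1 fixes V_0 = 15 V.
KCL at each unknown node (sum of currents leaving = 0; resistances in Ω):
  Node 1: (V_1 - 15)/160 + (V_1 - 0)/6.8 + (V_1 - 0)/33 = 0
Collecting terms: 0.1836 × V_1 = 0.09375  =>  V_1 = 0.5106 V
V_th = V_1 - V_2 = 0.5106 - 0 = 0.5106 V
Step 2 — R_th: zero the source — replace V1 by a short circuit (node 2 merges into node 0) — and find the resistance seen between A (node 1) and B (node 0).
Reduce the network between node 1 (A) and node 0 (B) by series/parallel combination:
  Rp1 = R1 ‖ R2 ‖ R3 (parallel, all between nodes 0 and 1) = 1/(1/160 + 1/6.8 + 1/33) = 5.446 Ω
R_th = 5.446 Ω
I_n = V_th/R_th = 0.5106/5.446 = 0.09375 A, and R_n = R_th = 5.446 Ω

Final answer: I_n = 0.09375 A, R_n = 5.446 Ω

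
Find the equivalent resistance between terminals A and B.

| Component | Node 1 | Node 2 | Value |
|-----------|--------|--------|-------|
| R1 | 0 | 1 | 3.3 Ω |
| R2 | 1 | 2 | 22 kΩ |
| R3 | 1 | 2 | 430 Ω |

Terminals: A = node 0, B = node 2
Reduce the network between node 0 (A) and node 2 (B) by series/parallel combination:
  Rp1 = R2 ‖ R3 (parallel, both between nodes 1 and 2) = 1/(1/22000 + 1/430) = 421.8 Ω
  Rs1 = R1 + Rp1 (series, joined only at node 1) = 3.3 + 421.8 = 425.1 Ω
R_eq = 425.1 Ω

Final answer: 425.1 Ω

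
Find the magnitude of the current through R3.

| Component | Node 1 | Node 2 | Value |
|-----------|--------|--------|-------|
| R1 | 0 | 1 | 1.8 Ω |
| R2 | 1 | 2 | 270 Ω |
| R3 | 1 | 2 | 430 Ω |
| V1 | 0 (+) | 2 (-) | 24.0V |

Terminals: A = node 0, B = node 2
Nodal analysis, taking node 2 as the 0 V reference.
Source V1 fixes V_0 = 24 V.
KCL at each unknown node (sum of currents leaving = 0; resistances in Ω):
  Node 1: (V_1 - 24)/1.8 + (V_1 - 0)/270 + (V_1 - 0)/430 = 0
Collecting terms: 0.5616 × V_1 = 13.33  =>  V_1 = 23.74 V
I_R3 = (V_1 - V_2)/R3 = (23.74 - 0)/430 = 0.05521 A
|I_R3| = 0.05521 A

Final answer: |I_R3| = 0.05521 A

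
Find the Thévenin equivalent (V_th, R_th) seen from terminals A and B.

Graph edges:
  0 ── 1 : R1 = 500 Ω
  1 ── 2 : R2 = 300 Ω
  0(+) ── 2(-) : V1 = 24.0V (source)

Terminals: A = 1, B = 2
Step 1 — V_th is the open-circuit voltage V_A - V_B (nothing connected across the terminals).
Nodal analysis, taking node 2 as the 0 V reference.
Source V1 fixes V_0 = 24 V.
KCL at each unknown node (sum of currents leaving = 0; resistances in Ω):
  Node 1: (V_1 - 24)/500 + (V_1 - 0)/300 = 0
Collecting terms: 0.005333 × V_1 = 0.048  =>  V_1 = 9 V
V_th = V_1 - V_2 = 9 - 0 = 9 V
Step 2 — R_th: zero the source — replace V1 by a short circuit (node 2 merges into node 0) — and find the resistance seen between A (node 1) and B (node 0).
Reduce the network between node 1 (A) and node 0 (B) by series/parallel combination:
  Rp1 = R1 ‖ R2 (parallel, both between nodes 0 and 1) = 1/(1/500 + 1/300) = 187.5 Ω
R_th = 187.5 Ω

Final answer: V_th = 9 V, R_th = 187.5 Ω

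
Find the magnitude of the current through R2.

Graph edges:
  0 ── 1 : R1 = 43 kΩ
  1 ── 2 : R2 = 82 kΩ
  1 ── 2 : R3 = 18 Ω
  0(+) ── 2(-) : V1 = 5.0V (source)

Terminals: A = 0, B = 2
Nodal analysis, taking node 2 as the 0 V reference.
Source V1 fixes V_0 = 5 V.
KCL at each unknown node (sum of currents leaving = 0; resistances in Ω):
  Node 1: (V_1 - 5)/43000 + (V_1 - 0)/82000 + (V_1 - 0)/18 = 0
Collecting terms: 0.05559 × V_1 = 0.0001163  =>  V_1 = 0.002092 V
I_R2 = (V_1 - V_2)/R2 = (0.002092 - 0)/82000 = 0.00000002551 A
|I_R2| = 0.00000002551 A

Final answer: |I_R2| = 2.551e-08 A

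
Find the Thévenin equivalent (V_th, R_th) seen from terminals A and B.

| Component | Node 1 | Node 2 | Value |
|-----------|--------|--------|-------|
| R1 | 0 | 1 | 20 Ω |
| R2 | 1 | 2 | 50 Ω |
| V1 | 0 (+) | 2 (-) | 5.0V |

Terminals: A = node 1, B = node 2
Step 1 — V_th is the open-circuit voltage V_A - V_B (nothing connected across the terminals).
Nodal analysis, taking node 2 as the 0 V reference.
Source V1 fixes V_0 = 5 V.
KCL at each unknown node (sum of currents leaving = 0; resistances in Ω):
  Node 1: (V_1 - 5)/20 + (V_1 - 0)/50 = 0
Collecting terms: 0.07 × V_1 = 0.25  =>  V_1 = 3.571 V
V_th = V_1 - V_2 = 3.571 - 0 = 3.571 V
Step 2 — R_th: zero the source — replace V1 by a short circuit (node 2 merges into node 0) — and find the resistance seen between A (node 1) and B (node 0).
Reduce the network between node 1 (A) and node 0 (B) by series/parallel combination:
  Rp1 = R1 ‖ R2 (parallel, both between nodes 0 and 1) = 1/(1/20 + 1/50) = 14.29 Ω
R_th = 14.29 Ω

Final answer: V_th = 3.571 V, R_th = 14.29 Ω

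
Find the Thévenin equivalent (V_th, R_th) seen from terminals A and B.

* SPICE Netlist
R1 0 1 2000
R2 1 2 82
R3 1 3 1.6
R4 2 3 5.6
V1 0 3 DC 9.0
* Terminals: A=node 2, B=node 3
Step 1 — V_th is the open-circuit voltage V_A - V_B (nothing connected across the terminals).
Nodal analysis, taking node 3 as the 0 V reference.
Source V1 fixes V_0 = 9 V.
KCL at each unknown node (sum of currents leaving = 0; resistances in Ω):
  Node 1: (V_1 - 9)/2000 + (V_1 - V_2)/82 + (V_1 - 0)/1.6 = 0
  Node 2: (V_2 - V_1)/82 + (V_2 - 0)/5.6 = 0
Collecting terms (coefficients in siemens):
  0.6377·V_1 - 0.0122·V_2 = 0.0045
  0.1908·V_2 - 0.0122·V_1 = 0
Determinant D = (0.6377)(0.1908) - (-0.0122)(-0.0122) = 0.1215
V_1 = [(0.0045)(0.1908) - (-0.0122)(0)]/D = 0.007065 V
V_2 = [(0.6377)(0) - (0.0045)(-0.0122)]/D = 0.0004517 V
V_th = V_2 - V_3 = 0.0004517 - 0 = 0.0004517 V
Step 2 — R_th: zero the source — replace V1 by a short circuit (node 3 merges into node 0) — and find the resistance seen between A (node 2) and B (node 0).
Reduce the network between node 2 (A) and node 0 (B) by series/parallel combination:
  Rp1 = R1 ‖ R3 (parallel, both between nodes 0 and 1) = 1/(1/2000 + 1/1.6) = 1.599 Ω
  Rs1 = R2 + Rp1 (series, joined only at node 1) = 82 + 1.599 = 83.6 Ω
  Rp2 = R4 ‖ Rs1 (parallel, both between nodes 0 and 2) = 1/(1/5.6 + 1/83.6) = 5.248 Ω
R_th = 5.248 Ω

Final answer: V_th = 0.0004517 V, R_th = 5.248 Ω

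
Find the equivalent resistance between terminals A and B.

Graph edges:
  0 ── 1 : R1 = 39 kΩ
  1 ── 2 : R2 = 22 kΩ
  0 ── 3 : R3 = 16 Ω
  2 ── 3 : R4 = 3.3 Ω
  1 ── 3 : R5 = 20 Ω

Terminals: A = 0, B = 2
The network is not a plain series/parallel combination. Inject a 1 A test current into terminal A (node 0) and return it from terminal B (node 2); then R_eq = V_A / (1 A).
Nodal analysis, taking node 2 as the 0 V reference.
Current source I_test pushes 1 A into node 0 and draws it out of node 2.
KCL at each unknown node (sum of currents leaving = 0; resistances in Ω):
  Node 0: (V_0 - V_1)/39000 + (V_0 - V_3)/16 - 1 = 0
  Node 1: (V_1 - V_0)/39000 + (V_1 - 0)/22000 + (V_1 - V_3)/20 = 0
  Node 3: (V_3 - V_0)/16 + (V_3 - V_1)/20 + (V_3 - 0)/3.3 = 0
Collecting terms (coefficients in siemens):
  0.06253·V_0 - 0.00002564·V_1 - 0.0625·V_3 = 1
  0.05007·V_1 - 0.00002564·V_0 - 0.05·V_3 = 0
  0.4155·V_3 - 0.0625·V_0 - 0.05·V_1 = 0
Solving these 3 simultaneous equations (Gaussian elimination) gives:
  V_0 = 19.29 V, V_1 = 3.305 V, V_3 = 3.3 V
R_eq = V_0 / 1 A = 19.29 Ω

Final answer: 19.29 Ω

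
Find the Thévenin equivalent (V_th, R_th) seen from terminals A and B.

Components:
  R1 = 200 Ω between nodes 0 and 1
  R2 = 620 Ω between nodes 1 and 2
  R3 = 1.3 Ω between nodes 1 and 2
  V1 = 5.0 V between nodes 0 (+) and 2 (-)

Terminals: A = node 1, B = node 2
Step 1 — V_th is the open-circuit voltage V_A - V_B (nothing connected across the terminals).
Nodal analysis, taking node 2 as the 0 V reference.
Source V1 fixes V_0 = 5 V.
KCL at each unknown node (sum of currents leaving = 0; resistances in Ω):
  Node 1: (V_1 - 5)/200 + (V_1 - 0)/620 + (V_1 - 0)/1.3 = 0
Collecting terms: 0.7758 × V_1 = 0.025  =>  V_1 = 0.03222 V
V_th = V_1 - V_2 = 0.03222 - 0 = 0.03222 V
Step 2 — R_th: zero the source — replace V1 by a short circuit (node 2 merges into node 0) — and find the resistance seen between A (node 1) and B (node 0).
Reduce the network between node 1 (A) and node 0 (B) by series/parallel combination:
  Rp1 = R1 ‖ R2 ‖ R3 (parallel, all between nodes 0 and 1) = 1/(1/200 + 1/620 + 1/1.3) = 1.289 Ω
R_th = 1.289 Ω

Final answer: V_th = 0.03222 V, R_th = 1.289 Ω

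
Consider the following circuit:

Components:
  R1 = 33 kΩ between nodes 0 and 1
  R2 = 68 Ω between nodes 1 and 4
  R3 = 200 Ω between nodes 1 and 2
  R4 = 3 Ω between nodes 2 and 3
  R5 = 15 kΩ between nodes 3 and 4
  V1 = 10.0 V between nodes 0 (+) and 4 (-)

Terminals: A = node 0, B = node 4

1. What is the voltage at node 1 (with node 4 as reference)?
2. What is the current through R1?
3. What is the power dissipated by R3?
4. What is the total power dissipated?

Nodal analysis, taking node 4 as the 0 V reference.
Source V1 fixes V_0 = 10 V.
KCL at each unknown node (sum of currents leaving = 0; resistances in Ω):
  Node 1: (V_1 - 10)/33000 + (V_1 - 0)/68 + (V_1 - V_2)/200 = 0
  Node 2: (V_2 - V_1)/200 + (V_2 - V_3)/3 = 0
  Node 3: (V_3 - V_2)/3 + (V_3 - 0)/15000 = 0
Collecting terms (coefficients in siemens):
  0.01974·V_1 - 0.005·V_2 = 0.000303
  0.3383·V_2 - 0.005·V_1 - 0.3333·V_3 = 0
  0.3334·V_3 - 0.3333·V_2 = 0
Solving these 3 simultaneous equations (Gaussian elimination) gives:
  V_1 = 0.02047 V, V_2 = 0.0202 V, V_3 = 0.0202 V
Part 1:
  Read off the nodal solution: V_1 = 0.02047 V
Part 2:
  I_R1 = (V_0 - V_1)/R1 = (10 - 0.02047)/33000 = 0.0003024 A
  Magnitude: I_R1 = 0.0003024 A
Part 3:
  I_R3 = (V_1 - V_2)/R3 = (0.02047 - 0.0202)/200 = 0.000001347 A
  P_R3 = I_R3² × R3 = (0.000001347)² × 200 = 0.0000000003627 W
Part 4:
  Power in each resistor, P = (ΔV)²/R:
    P_R1 = (10 - 0.02047)²/33000 = 0.003018 W
    P_R2 = (0.02047 - 0)²/68 = 0.000006163 W
    P_R3 = (0.02047 - 0.0202)²/200 = 0.0000000003627 W
    P_R4 = (0.0202 - 0.0202)²/3 = 0.00000000000544 W
    P_R5 = (0.0202 - 0)²/15000 = 0.0000000272 W
  P_total = P_R1 + P_R2 + P_R3 + P_R4 + P_R5 = 0.003024 W

Final answers:
1. V_1 = 0.02047 V
2. I_R1 = 0.0003024 A
3. P_R3 = 3.627e-10 W
4. P_total = 0.003024 W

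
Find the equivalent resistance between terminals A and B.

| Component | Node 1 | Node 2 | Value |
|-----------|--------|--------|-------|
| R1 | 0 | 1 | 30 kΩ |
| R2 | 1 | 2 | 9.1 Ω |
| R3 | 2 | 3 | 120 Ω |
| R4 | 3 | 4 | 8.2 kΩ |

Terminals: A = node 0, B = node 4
Reduce the network between node 0 (A) and node 4 (B) by series/parallel combination:
  Rs1 = R1 + R2 (series, joined only at node 1) = 30000 + 9.1 = 30010 Ω
  Rs2 = R3 + Rs1 (series, joined only at node 2) = 120 + 30010 = 30130 Ω
  Rs3 = R4 + Rs2 (series, joined only at node 3) = 8200 + 30130 = 38330 Ω
R_eq = 38.33 kΩ

Final answer: 38.33 kΩ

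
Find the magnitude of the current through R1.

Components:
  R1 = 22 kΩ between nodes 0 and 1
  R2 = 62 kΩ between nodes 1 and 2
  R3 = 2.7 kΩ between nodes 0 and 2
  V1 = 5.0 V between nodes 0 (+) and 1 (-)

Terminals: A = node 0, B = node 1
Nodal analysis, taking node 1 as the 0 V reference.
Source V1 fixes V_0 = 5 V.
KCL at each unknown node (sum of currents leaving = 0; resistances in Ω):
  Node 2: (V_2 - 0)/62000 + (V_2 - 5)/2700 = 0
Collecting terms: 0.0003865 × V_2 = 0.001852  =>  V_2 = 4.791 V
I_R1 = (V_0 - V_1)/R1 = (5 - 0)/22000 = 0.0002273 A
|I_R1| = 0.0002273 A

Final answer: |I_R1| = 0.0002273 A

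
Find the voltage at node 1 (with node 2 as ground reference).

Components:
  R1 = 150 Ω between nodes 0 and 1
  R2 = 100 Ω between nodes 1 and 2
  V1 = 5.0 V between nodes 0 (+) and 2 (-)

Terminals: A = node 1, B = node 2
Nodal analysis, taking node 2 as the 0 V reference.
Source V1 fixes V_0 = 5 V.
KCL at each unknown node (sum of currents leaving = 0; resistances in Ω):
  Node 1: (V_1 - 5)/150 + (V_1 - 0)/100 = 0
Collecting terms: 0.01667 × V_1 = 0.03333  =>  V_1 = 2 V
The requested potential is V_1 = 2 V.

Final answer: V_1 = 2 V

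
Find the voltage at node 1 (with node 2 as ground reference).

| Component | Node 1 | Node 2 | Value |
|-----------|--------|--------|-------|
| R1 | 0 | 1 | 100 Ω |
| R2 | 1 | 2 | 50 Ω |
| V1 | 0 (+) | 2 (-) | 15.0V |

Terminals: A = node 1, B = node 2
Nodal analysis, taking node 2 as the 0 V reference.
Source V1 fixes V_0 = 15 V.
KCL at each unknown node (sum of currents leaving = 0; resistances in Ω):
  Node 1: (V_1 - 15)/100 + (V_1 - 0)/50 = 0
Collecting terms: 0.03 × V_1 = 0.15  =>  V_1 = 5 V
The requested potential is V_1 = 5 V.

Final answer: V_1 = 5 V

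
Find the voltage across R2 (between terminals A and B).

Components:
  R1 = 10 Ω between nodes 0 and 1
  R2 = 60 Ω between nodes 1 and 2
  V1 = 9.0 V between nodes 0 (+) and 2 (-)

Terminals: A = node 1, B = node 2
R1 and R2 are in series across V1 (node 0 → node 1 → node 2), and the output A–B is taken across R2, so this is a voltage divider.
Series current: I = V1/(R1 + R2) = 9/(10 + 60) = 9/70 = 0.1286 A
V_R2 = I × R2 = V1 × R2/(R1 + R2) = 9 × 60/70 = 7.714 V

Final answer: 7.714 V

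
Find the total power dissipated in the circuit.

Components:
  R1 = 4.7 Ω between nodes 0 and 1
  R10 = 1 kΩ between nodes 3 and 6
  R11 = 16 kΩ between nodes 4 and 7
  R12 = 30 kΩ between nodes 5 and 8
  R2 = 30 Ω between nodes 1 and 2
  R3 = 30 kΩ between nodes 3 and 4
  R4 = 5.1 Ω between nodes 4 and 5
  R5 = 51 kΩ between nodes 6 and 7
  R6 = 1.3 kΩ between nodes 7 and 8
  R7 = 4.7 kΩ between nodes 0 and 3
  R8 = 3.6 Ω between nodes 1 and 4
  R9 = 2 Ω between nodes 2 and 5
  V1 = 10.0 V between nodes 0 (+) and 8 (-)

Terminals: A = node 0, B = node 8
Nodal analysis, taking node 8 as the 0 V reference.
Source V1 fixes V_0 = 10 V.
KCL at each unknown node (sum of currents leaving = 0; resistances in Ω):
  Node 1: (V_1 - 10)/4.7 + (V_1 - V_2)/30 + (V_1 - V_4)/3.6 = 0
  Node 2: (V_2 - V_1)/30 + (V_2 - V_5)/2 = 0
  Node 3: (V_3 - V_4)/30000 + (V_3 - 10)/4700 + (V_3 - V_6)/1000 = 0
  Node 4: (V_4 - V_3)/30000 + (V_4 - V_5)/5.1 + (V_4 - V_1)/3.6 + (V_4 - V_7)/16000 = 0
  Node 5: (V_5 - V_4)/5.1 + (V_5 - V_2)/2 + (V_5 - 0)/30000 = 0
  Node 6: (V_6 - V_7)/51000 + (V_6 - V_3)/1000 = 0
  Node 7: (V_7 - V_6)/51000 + (V_7 - 0)/1300 + (V_7 - V_4)/16000 = 0
Collecting terms (coefficients in siemens):
  0.5239·V_1 - 0.03333·V_2 - 0.2778·V_4 = 2.128
  0.5333·V_2 - 0.03333·V_1 - 0.5·V_5 = 0
  0.001246·V_3 - 0.00003333·V_4 - 0.001·V_6 = 0.002128
  0.474·V_4 - 0.2778·V_1 - 0.00003333·V_3 - 0.1961·V_5 - 0.0000625·V_7 = 0
  0.6961·V_5 - 0.5·V_2 - 0.1961·V_4 = 0
  0.00102·V_6 - 0.001·V_3 - 0.00001961·V_7 = 0
  0.0008513·V_7 - 0.0000625·V_4 - 0.00001961·V_6 = 0
Solving these 7 simultaneous equations (Gaussian elimination) gives:
  V_1 = 9.996 V, V_2 = 9.992 V, V_3 = 9.343 V, V_4 = 9.993 V
  V_5 = 9.992 V, V_6 = 9.181 V, V_7 = 0.9451 V
Power in each resistor, P = (ΔV)²/R:
  P_R1 = (10 - 9.996)²/4.7 = 0.00000398 W
  P_R2 = (9.996 - 9.992)²/30 = 0.0000004548 W
  P_R3 = (9.343 - 9.993)²/30000 = 0.00001408 W
  P_R4 = (9.993 - 9.992)²/5.1 = 0.0000002248 W
  P_R5 = (9.181 - 0.9451)²/51000 = 0.00133 W
  P_R6 = (0.9451 - 0)²/1300 = 0.000687 W
  P_R7 = (10 - 9.343)²/4700 = 0.00009189 W
  P_R8 = (9.996 - 9.993)²/3.6 = 0.000002287 W
  P_R9 = (9.992 - 9.992)²/2 = 0.00000003032 W
  P_R10 = (9.343 - 9.181)²/1000 = 0.00002608 W
  P_R11 = (9.993 - 0.9451)²/16000 = 0.005116 W
  P_R12 = (9.992 - 0)²/30000 = 0.003328 W
P_total = P_R1 + P_R2 + P_R3 + P_R4 + P_R5 + P_R6 + P_R7 + P_R8 + P_R9 + P_R10 + P_R11 + P_R12 = 0.0106 W

Final answer: 0.0106 W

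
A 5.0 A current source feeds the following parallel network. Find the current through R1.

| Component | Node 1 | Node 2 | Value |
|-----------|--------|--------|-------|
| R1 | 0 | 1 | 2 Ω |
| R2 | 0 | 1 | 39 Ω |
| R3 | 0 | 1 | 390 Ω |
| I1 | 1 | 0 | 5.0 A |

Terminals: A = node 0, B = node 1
All resistors sit directly between nodes 0 and 1, so they are in parallel and share one voltage V; the full source current 5 A splits among them.
1/R_par = 1/2 + 1/39 + 1/390 = 0.5282 S  =>  R_par = 1.893 Ω
V = I × R_par = 5 × 1.893 = 9.466 V
I_R1 = V/R1 = 9.466/2 = 4.733 A

Final answer: 4.733 A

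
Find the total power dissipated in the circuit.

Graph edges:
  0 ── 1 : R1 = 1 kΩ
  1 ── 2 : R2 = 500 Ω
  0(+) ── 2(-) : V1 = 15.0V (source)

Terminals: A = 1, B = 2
Nodal analysis, taking node 2 as the 0 V reference.
Source V1 fixes V_0 = 15 V.
KCL at each unknown node (sum of currents leaving = 0; resistances in Ω):
  Node 1: (V_1 - 15)/1000 + (V_1 - 0)/500 = 0
Collecting terms: 0.003 × V_1 = 0.015  =>  V_1 = 5 V
Power in each resistor, P = (ΔV)²/R:
  P_R1 = (15 - 5)²/1000 = 0.1 W
  P_R2 = (5 - 0)²/500 = 0.05 W
P_total = P_R1 + P_R2 = 0.15 W

Final answer: 0.15 W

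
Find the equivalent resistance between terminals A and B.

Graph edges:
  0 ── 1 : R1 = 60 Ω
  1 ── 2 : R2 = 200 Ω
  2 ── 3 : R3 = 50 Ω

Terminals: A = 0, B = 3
Reduce the network between node 0 (A) and node 3 (B) by series/parallel combination:
  Rs1 = R1 + R2 (series, joined only at node 1) = 60 + 200 = 260 Ω
  Rs2 = R3 + Rs1 (series, joined only at node 2) = 50 + 260 = 310 Ω
R_eq = 310 Ω

Final answer: 310 Ω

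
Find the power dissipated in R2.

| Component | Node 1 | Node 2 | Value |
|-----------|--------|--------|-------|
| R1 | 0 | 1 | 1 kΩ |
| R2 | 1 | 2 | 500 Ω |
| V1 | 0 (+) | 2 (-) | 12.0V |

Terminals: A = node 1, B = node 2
Nodal analysis, taking node 2 as the 0 V reference.
Source V1 fixes V_0 = 12 V.
KCL at each unknown node (sum of currents leaving = 0; resistances in Ω):
  Node 1: (V_1 - 12)/1000 + (V_1 - 0)/500 = 0
Collecting terms: 0.003 × V_1 = 0.012  =>  V_1 = 4 V
I_R2 = (V_1 - V_2)/R2 = (4 - 0)/500 = 0.008 A
P_R2 = I_R2² × R2 = (0.008)² × 500 = 0.032 W

Final answer: 0.032 W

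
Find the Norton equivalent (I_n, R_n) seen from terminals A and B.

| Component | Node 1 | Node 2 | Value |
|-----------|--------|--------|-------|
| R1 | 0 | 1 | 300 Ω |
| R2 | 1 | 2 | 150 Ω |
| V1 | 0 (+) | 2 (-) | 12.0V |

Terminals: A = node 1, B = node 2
Find the Thévenin equivalent first; then I_n = V_th/R_th and R_n = R_th.
Step 1 — V_th is the open-circuit voltage V_A - V_B (nothing connected across the terminals).
Nodal analysis, taking node 2 as the 0 V reference.
Source V1 fixes V_0 = 12 V.
KCL at each unknown node (sum of currents leaving = 0; resistances in Ω):
  Node 1: (V_1 - 12)/300 + (V_1 - 0)/150 = 0
Collecting terms: 0.01 × V_1 = 0.04  =>  V_1 = 4 V
V_th = V_1 - V_2 = 4 - 0 = 4 V
Step 2 — R_th: zero the source — replace V1 by a short circuit (node 2 merges into node 0) — and find the resistance seen between A (node 1) and B (node 0).
Reduce the network between node 1 (A) and node 0 (B) by series/parallel combination:
  Rp1 = R1 ‖ R2 (parallel, both between nodes 0 and 1) = 1/(1/300 + 1/150) = 100 Ω
R_th = 100 Ω
I_n = V_th/R_th = 4/100 = 0.04 A, and R_n = R_th = 100 Ω

Final answer: I_n = 0.04 A, R_n = 100 Ω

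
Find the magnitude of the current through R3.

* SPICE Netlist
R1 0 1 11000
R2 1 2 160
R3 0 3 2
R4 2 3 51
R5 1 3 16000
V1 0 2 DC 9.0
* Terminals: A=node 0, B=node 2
Nodal analysis, taking node 2 as the 0 V reference.
Source V1 fixes V_0 = 9 V.
KCL at each unknown node (sum of currents leaving = 0; resistances in Ω):
  Node 1: (V_1 - 9)/11000 + (V_1 - 0)/160 + (V_1 - V_3)/16000 = 0
  Node 3: (V_3 - 9)/2 + (V_3 - 0)/51 + (V_3 - V_1)/16000 = 0
Collecting terms (coefficients in siemens):
  0.006403·V_1 - 0.0000625·V_3 = 0.0008182
  0.5197·V_3 - 0.0000625·V_1 = 4.5
Determinant D = (0.006403)(0.5197) - (-0.0000625)(-0.0000625) = 0.003328
V_1 = [(0.0008182)(0.5197) - (-0.0000625)(4.5)]/D = 0.2123 V
V_3 = [(0.006403)(4.5) - (0.0008182)(-0.0000625)]/D = 8.659 V
I_R3 = (V_0 - V_3)/R3 = (9 - 8.659)/2 = 0.1703 A
|I_R3| = 0.1703 A

Final answer: |I_R3| = 0.1703 A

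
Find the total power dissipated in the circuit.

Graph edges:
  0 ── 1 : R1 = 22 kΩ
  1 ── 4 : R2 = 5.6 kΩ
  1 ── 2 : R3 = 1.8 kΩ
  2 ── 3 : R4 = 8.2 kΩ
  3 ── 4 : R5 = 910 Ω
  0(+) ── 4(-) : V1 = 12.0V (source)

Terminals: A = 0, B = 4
Nodal analysis, taking node 4 as the 0 V reference.
Source V1 fixes V_0 = 12 V.
KCL at each unknown node (sum of currents leaving = 0; resistances in Ω):
  Node 1: (V_1 - 12)/22000 + (V_1 - 0)/5600 + (V_1 - V_2)/1800 = 0
  Node 2: (V_2 - V_1)/1800 + (V_2 - V_3)/8200 = 0
  Node 3: (V_3 - V_2)/8200 + (V_3 - 0)/910 = 0
Collecting terms (coefficients in siemens):
  0.0007796·V_1 - 0.0005556·V_2 = 0.0005455
  0.0006775·V_2 - 0.0005556·V_1 - 0.000122·V_3 = 0
  0.001221·V_3 - 0.000122·V_2 = 0
Solving these 3 simultaneous equations (Gaussian elimination) gives:
  V_1 = 1.728 V, V_2 = 1.443 V, V_3 = 0.1441 V
Power in each resistor, P = (ΔV)²/R:
  P_R1 = (12 - 1.728)²/22000 = 0.004796 W
  P_R2 = (1.728 - 0)²/5600 = 0.0005331 W
  P_R3 = (1.728 - 1.443)²/1800 = 0.00004515 W
  P_R4 = (1.443 - 0.1441)²/8200 = 0.0002057 W
  P_R5 = (0.1441 - 0)²/910 = 0.00002282 W
P_total = P_R1 + P_R2 + P_R3 + P_R4 + P_R5 = 0.005603 W

Final answer: 0.005603 W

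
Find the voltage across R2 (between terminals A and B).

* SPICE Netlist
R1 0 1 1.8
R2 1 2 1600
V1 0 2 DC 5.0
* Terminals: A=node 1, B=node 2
R1 and R2 are in series across V1 (node 0 → node 1 → node 2), and the output A–B is taken across R2, so this is a voltage divider.
Series current: I = V1/(R1 + R2) = 5/(1.8 + 1600) = 5/1602 = 0.003121 A
V_R2 = I × R2 = V1 × R2/(R1 + R2) = 5 × 1600/1602 = 4.994 V

Final answer: 4.994 V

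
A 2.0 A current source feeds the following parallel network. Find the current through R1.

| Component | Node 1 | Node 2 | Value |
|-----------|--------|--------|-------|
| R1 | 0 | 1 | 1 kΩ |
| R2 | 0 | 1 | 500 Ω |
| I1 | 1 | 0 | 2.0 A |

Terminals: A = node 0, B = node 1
All resistors sit directly between nodes 0 and 1, so they are in parallel and share one voltage V; the full source current 2 A splits among them.
1/R_par = 1/1000 + 1/500 = 0.003 S  =>  R_par = 333.3 Ω
V = I × R_par = 2 × 333.3 = 666.7 V
I_R1 = V/R1 = 666.7/1000 = 0.6667 A

Final answer: 0.6667 A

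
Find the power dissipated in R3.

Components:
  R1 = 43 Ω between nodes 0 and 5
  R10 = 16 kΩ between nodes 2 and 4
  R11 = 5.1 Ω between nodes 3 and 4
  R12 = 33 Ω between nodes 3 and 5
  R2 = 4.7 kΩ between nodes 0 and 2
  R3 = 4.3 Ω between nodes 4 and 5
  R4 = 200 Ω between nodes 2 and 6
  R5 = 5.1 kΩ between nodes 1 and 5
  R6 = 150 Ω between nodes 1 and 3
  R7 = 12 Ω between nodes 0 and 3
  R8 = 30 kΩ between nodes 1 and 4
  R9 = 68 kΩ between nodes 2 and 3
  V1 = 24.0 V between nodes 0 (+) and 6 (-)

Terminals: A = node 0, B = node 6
Nodal analysis, taking node 6 as the 0 V reference.
Source V1 fixes V_0 = 24 V.
KCL at each unknown node (sum of currents leaving = 0; resistances in Ω):
  Node 1: (V_1 - V_5)/5100 + (V_1 - V_3)/150 + (V_1 - V_4)/30000 = 0
  Node 2: (V_2 - 24)/4700 + (V_2 - 0)/200 + (V_2 - V_3)/68000 + (V_2 - V_4)/16000 = 0
  Node 3: (V_3 - V_1)/150 + (V_3 - 24)/12 + (V_3 - V_2)/68000 + (V_3 - V_4)/5.1 + (V_3 - V_5)/33 = 0
  Node 4: (V_4 - V_5)/4.3 + (V_4 - V_1)/30000 + (V_4 - V_2)/16000 + (V_4 - V_3)/5.1 = 0
  Node 5: (V_5 - 24)/43 + (V_5 - V_4)/4.3 + (V_5 - V_1)/5100 + (V_5 - V_3)/33 = 0
Collecting terms (coefficients in siemens):
  0.006896·V_1 - 0.006667·V_3 - 0.00003333·V_4 - 0.0001961·V_5 = 0
  0.00529·V_2 - 0.00001471·V_3 - 0.0000625·V_4 = 0.005106
  0.3164·V_3 - 0.006667·V_1 - 0.00001471·V_2 - 0.1961·V_4 - 0.0303·V_5 = 2
  0.4287·V_4 - 0.00003333·V_1 - 0.0000625·V_2 - 0.1961·V_3 - 0.2326·V_5 = 0
  0.2863·V_5 - 0.0001961·V_1 - 0.0303·V_3 - 0.2326·V_4 = 0.5581
Solving these 5 simultaneous equations (Gaussian elimination) gives:
  V_1 = 23.98 V, V_2 = 1.315 V, V_3 = 23.98 V, V_4 = 23.98 V
  V_5 = 23.98 V
I_R3 = (V_4 - V_5)/R3 = (23.98 - 23.98)/4.3 = -0.0005032 A
P_R3 = I_R3² × R3 = (-0.0005032)² × 4.3 = 0.000001089 W

Final answer: 1.089e-06 W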